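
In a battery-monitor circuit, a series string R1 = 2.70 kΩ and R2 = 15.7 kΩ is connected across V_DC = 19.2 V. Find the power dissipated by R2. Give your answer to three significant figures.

The common current is I = 19.2/18.40 = 1.043 mA.
V(R2) = I·R = 16.38 V; P = V·I = 16.38 × 1.043 = 17.09 mW.

P ≈ 17.1 mW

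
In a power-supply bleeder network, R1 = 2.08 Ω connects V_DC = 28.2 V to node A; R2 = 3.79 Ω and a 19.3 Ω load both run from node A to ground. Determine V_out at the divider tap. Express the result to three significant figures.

V_out ≈ 17.0 V

First combine the lower leg with the load: R2 ‖ R_L = 3.168 Ω.
Voltage divider with the loaded lower leg: V_out = 28.2 × 3.168/(2.08 + 3.168) = 28.2 × 0.6037 = 17.02 V.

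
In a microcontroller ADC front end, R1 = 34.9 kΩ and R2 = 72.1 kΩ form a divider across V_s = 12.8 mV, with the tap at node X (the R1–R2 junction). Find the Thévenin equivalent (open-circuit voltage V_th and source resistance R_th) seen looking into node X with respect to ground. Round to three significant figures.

V_th ≈ 8.63 mV, R_th ≈ 23.5 kΩ

Open-circuit (no load on X): V_th = V_s · R2/(R1 + R2) = 12.8 × 72.1/(34.90 + 72.1) = 8.625 mV.
Looking into X with the source shorted: R_th = R1·R2/(R1+R2) = 34.90 × 72.1/107.0 = 23.52 kΩ.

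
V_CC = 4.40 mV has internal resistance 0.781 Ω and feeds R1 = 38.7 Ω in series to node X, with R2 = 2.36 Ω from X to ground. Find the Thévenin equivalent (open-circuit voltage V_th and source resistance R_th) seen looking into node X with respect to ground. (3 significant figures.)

R1' = 0.781 + 38.7 = 39.48 Ω (source resistance + R1).
With X open, the divider is unloaded: V_th = 4.40 × 2.36/41.84 = 0.2482 mV.
Zeroing V_CC shorts the top of R1' to ground, so R_th = R1' ‖ R2 = 2.227 Ω.

V_th ≈ 0.248 mV, R_th ≈ 2.23 Ω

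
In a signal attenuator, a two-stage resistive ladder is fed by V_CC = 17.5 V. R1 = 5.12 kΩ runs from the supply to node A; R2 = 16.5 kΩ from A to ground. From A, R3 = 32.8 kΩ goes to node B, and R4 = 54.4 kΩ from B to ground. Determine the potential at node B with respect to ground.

V_B ≈ 7.97 V

Looking into the second stage from A: R3 + R4 = 87.20 kΩ appears in parallel with R2.
R2 ‖ (R3+R4) = 13.87 kΩ.
So V_A = 17.5 × 0.7305 = 12.78 V.
Stage 2 is unloaded, so V_B = V_A · R4/(R3+R4) = 12.78 × 54.4/87.20 = 7.975 V.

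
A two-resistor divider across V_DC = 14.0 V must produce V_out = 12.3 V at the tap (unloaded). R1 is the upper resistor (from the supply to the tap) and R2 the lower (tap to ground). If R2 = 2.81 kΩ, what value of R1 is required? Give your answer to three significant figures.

Required fraction k = V_out/V_DC = 0.8786.
So R1 = R2 · (V_DC/V_out − 1) = 2.81 × (14.0/12.3 − 1) = 2.81 × 0.1382 = 0.3884 kΩ.

R1 ≈ 0.388 kΩ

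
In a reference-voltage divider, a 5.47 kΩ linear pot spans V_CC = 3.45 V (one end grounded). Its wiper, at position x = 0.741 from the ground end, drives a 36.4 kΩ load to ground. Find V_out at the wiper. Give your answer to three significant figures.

V_out ≈ 2.48 V

The pot divides into 1.417 kΩ above the wiper and 4.053 kΩ below.
(x·R_p) ‖ R_L = 3.647 kΩ.
Loaded-divider output: V_out = 3.45 × 0.7202 = 2.485 V.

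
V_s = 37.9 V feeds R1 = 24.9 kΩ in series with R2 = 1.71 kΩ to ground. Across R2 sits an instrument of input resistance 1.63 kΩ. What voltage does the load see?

R2 ‖ R_L = (1.71 × 1.63)/(1.71 + 1.63) = 0.8345 kΩ.
Voltage divider with the loaded lower leg: V_out = 37.9 × 0.8345/(24.9 + 0.8345) = 37.9 × 0.03243 = 1.229 V.
(Unloaded it would be 2.44 V; the load pulls it down.)

V_out ≈ 1.23 V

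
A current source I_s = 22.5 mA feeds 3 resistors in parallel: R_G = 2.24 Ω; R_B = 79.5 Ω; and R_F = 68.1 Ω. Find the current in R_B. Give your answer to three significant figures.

Total conductance ΣG = 1/2.24 + 1/79.5 + 1/68.1 = 0.4737 (units of 1/Ω).
R_B takes the fraction G_k/ΣG = 0.01258/0.4737 = 0.02655, so I = 22.5 × 0.02655 = 0.5975 mA.

I ≈ 0.597 mA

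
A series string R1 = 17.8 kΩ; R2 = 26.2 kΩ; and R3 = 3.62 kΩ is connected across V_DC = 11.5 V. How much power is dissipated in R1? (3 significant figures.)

ΣR = 47.62 kΩ → I = 11.5/47.62 = 0.2415 mA.
P = I²R = 0.05832 × 17.8 = 1.038 mW.

P ≈ 1.04 mW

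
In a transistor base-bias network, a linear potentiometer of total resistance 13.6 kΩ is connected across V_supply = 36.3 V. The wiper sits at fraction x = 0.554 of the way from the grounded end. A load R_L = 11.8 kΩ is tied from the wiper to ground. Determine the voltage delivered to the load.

V_out ≈ 15.7 V

Split the track: R_lower = x·R_p = 7.534 kΩ, R_upper = (1−x)·R_p = 6.066 kΩ.
(x·R_p) ‖ R_L = 4.598 kΩ.
Loaded-divider output: V_out = 36.3 × 0.4312 = 15.65 V.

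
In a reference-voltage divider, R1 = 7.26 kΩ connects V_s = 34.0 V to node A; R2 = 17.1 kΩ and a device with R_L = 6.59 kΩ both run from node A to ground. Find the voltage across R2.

V_out ≈ 13.5 V

R2 ‖ R_L = (17.1 × 6.59)/(17.1 + 6.59) = 4.757 kΩ.
Then V_out = V_s · R2'/(R1 + R2') = 34.0 × 4.757/12.02 = 13.46 V.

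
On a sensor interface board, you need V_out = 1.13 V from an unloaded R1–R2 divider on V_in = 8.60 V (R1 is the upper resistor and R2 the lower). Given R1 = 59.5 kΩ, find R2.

Required fraction k = V_out/V_in = 0.1314.
So R2 = R1 · V_out/(V_in − V_out) = 59.5 × 1.13/(8.60 − 1.13) = 59.5 × 0.1513 = 9.001 kΩ.

R2 ≈ 9.00 kΩ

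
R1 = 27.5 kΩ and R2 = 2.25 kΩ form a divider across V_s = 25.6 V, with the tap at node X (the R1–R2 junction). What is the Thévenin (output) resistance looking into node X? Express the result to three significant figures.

R_th ≈ 2.08 kΩ

Looking into X with the source shorted: R_th = R1·R2/(R1+R2) = 27.50 × 2.25/29.75 = 2.080 kΩ.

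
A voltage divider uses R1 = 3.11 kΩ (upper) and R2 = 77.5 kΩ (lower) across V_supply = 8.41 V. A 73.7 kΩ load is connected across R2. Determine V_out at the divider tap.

R2 ‖ R_L = (77.5 × 73.7)/(77.5 + 73.7) = 37.78 kΩ.
Then V_out = V_supply · R2'/(R1 + R2') = 8.41 × 37.78/40.89 = 7.770 V.
(Unloaded it would be 8.09 V; the load pulls it down.)

V_out ≈ 7.77 V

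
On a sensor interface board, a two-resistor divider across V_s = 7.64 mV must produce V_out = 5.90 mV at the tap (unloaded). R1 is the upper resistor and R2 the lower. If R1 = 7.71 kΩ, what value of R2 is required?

Required fraction k = V_out/V_s = 0.7723.
Rearranging, R2 = R1·k/(1−k) = 7.71 × 3.391 = 26.14 kΩ.

R2 ≈ 26.1 kΩ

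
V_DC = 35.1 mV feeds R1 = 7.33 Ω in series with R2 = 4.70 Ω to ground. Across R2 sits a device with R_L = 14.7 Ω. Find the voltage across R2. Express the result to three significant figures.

First combine the lower leg with the load: R2 ‖ R_L = 3.561 Ω.
Then V_out = V_DC · R2'/(R1 + R2') = 35.1 × 3.561/10.89 = 11.48 mV.

V_out ≈ 11.5 mV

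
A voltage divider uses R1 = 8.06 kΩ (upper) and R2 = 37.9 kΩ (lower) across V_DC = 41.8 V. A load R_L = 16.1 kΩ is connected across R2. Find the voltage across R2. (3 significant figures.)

V_out ≈ 24.4 V

First combine the lower leg with the load: R2 ‖ R_L = 11.30 kΩ.
Then V_out = V_DC · R2'/(R1 + R2') = 41.8 × 11.30/19.36 = 24.40 V.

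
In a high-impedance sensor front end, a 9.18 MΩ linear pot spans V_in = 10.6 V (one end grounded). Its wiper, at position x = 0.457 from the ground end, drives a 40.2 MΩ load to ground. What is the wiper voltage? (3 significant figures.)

Lower segment x·R_p = 4.195 MΩ; upper segment (1−x)·R_p = 4.985 MΩ.
(x·R_p) ‖ R_L = 3.799 MΩ.
Loaded-divider output: V_out = 10.6 × 0.4325 = 4.584 V.

V_out ≈ 4.58 V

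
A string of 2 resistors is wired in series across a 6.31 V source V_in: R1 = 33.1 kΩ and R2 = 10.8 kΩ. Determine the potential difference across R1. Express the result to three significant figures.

V ≈ 4.76 V

ΣR = 33.1 + 10.8 = 43.90 kΩ.
By the voltage-divider rule, V = 6.31 × 33.10/43.90 = 4.758 V.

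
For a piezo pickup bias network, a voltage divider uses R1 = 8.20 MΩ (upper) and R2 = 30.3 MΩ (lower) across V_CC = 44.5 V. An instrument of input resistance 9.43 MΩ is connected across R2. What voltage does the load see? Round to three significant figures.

V_out ≈ 20.8 V

The load sits in parallel with R2, giving an effective lower resistance R2' = R2·R_L/(R2+R_L) = 7.192 MΩ.
Now apply the divider: V_out = 44.5 × 0.4672 = 20.79 V.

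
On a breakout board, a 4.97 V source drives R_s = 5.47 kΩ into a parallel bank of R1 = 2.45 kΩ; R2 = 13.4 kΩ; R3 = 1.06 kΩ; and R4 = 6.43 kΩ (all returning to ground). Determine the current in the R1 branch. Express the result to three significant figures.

Equivalent of the parallel group: R_p = 0.6322 kΩ.
V_A = 4.97 × 0.6322/6.102 = 0.5149 V.
I(R1) = V_A / R1 = 0.5149/2.45 = 0.2102 mA.

I ≈ 0.210 mA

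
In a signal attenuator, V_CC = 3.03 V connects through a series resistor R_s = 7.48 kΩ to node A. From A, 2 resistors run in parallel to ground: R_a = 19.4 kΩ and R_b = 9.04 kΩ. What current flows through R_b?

Combine the parallel branches: R_p = (1/19.4 + 1/9.04)⁻¹ = 6.167 kΩ.
V_A = 3.03 × 6.167/13.65 = 1.369 V.
I(R_b) = V_A / R_b = 1.369/9.04 = 0.1515 mA.

I ≈ 0.151 mA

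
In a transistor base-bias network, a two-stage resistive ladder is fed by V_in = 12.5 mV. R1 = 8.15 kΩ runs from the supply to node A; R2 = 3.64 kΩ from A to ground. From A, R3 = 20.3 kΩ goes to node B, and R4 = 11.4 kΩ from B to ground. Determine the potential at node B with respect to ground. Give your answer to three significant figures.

Looking into the second stage from A: R3 + R4 = 31.70 kΩ appears in parallel with R2.
R2 ‖ (R3+R4) = 3.265 kΩ.
V_A = 12.5 × 3.265/(8.15 + 3.265) = 3.575 mV.
Then the unloaded second divider: V_B = V_A × R4/(R3+R4) = 3.575 × 0.3596 = 1.286 mV.

V_B ≈ 1.29 mV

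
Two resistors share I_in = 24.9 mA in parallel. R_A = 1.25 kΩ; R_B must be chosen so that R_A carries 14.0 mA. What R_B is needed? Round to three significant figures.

Two-branch current divider: I_A = I_in · R_B/(R_A + R_B).
14.0/24.9 = R_B/(R_A + R_B) → R_B = R_A · (0.5622)/(1 − 0.5622) = 1.25 × 1.284 = 1.606 kΩ.

R_B ≈ 1.61 kΩ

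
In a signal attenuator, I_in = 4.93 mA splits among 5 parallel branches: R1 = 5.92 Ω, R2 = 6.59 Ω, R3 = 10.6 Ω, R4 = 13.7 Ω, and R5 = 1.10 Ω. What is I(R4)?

Conductances: ΣG = 1/5.92 + 1/6.59 + 1/10.6 + 1/13.7 + 1/1.10 = 1.397 (1/Ω).
By the current-divider rule, I = I_in · G_k/ΣG = 4.93 × 0.05225 = 0.2576 mA.

I ≈ 0.258 mA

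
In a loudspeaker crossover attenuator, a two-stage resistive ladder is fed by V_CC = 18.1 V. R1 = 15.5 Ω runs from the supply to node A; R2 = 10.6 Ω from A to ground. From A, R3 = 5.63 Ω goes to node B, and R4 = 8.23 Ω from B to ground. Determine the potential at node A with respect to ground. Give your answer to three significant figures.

V_A ≈ 5.06 V

Looking into the second stage from A: R3 + R4 = 13.86 Ω appears in parallel with R2.
R2 ‖ (R3+R4) = 6.006 Ω.
So V_A = 18.1 × 0.2793 = 5.055 V.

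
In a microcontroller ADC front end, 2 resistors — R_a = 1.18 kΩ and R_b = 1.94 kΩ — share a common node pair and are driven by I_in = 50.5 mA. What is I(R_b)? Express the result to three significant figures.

I ≈ 19.1 mA

For two parallel branches, I_k = I_in · (other R)/(sum of R).
So I = 50.5 × 1.18/3.120 = 19.10 mA.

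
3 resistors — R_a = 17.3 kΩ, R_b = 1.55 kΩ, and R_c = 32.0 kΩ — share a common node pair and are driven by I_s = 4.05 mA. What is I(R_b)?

I ≈ 3.56 mA

Total conductance ΣG = 1/17.3 + 1/1.55 + 1/32.0 = 0.7342 (units of 1/kΩ).
Current divider: I(R_b) = I_s · G_k/ΣG = 4.05 × (0.6452/0.7342) = 4.05 × 0.8787 = 3.559 mA.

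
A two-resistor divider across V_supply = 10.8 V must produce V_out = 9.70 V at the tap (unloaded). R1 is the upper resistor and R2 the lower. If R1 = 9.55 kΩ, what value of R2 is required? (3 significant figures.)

R2 ≈ 84.2 kΩ

Required fraction k = V_out/V_supply = 0.8981.
Rearranging, R2 = R1·k/(1−k) = 9.55 × 8.818 = 84.21 kΩ.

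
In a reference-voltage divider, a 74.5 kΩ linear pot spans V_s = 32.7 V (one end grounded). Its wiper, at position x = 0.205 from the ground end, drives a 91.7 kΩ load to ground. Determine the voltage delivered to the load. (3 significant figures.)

Lower segment x·R_p = 15.27 kΩ; upper segment (1−x)·R_p = 59.23 kΩ.
R_L loads the lower segment: effective lower R = 13.09 kΩ.
V_out = 32.7 × 13.09/(59.23 + 13.09) = 5.920 V.

V_out ≈ 5.92 V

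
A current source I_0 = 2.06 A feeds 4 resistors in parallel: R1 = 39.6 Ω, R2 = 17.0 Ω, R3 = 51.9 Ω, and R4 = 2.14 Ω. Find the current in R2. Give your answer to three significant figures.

I ≈ 0.212 A

ΣG = 1/39.6 + 1/17.0 + 1/51.9 + 1/2.14 = 0.5706.
By the current-divider rule, I = I_0 · G_k/ΣG = 2.06 × 0.1031 = 0.2124 A.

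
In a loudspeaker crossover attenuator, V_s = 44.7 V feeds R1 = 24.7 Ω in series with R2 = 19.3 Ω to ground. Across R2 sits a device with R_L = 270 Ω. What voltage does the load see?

V_out ≈ 18.9 V

The load sits in parallel with R2, giving an effective lower resistance R2' = R2·R_L/(R2+R_L) = 18.01 Ω.
Now apply the divider: V_out = 44.7 × 0.4217 = 18.85 V.
(Unloaded it would be 19.6 V; the load pulls it down.)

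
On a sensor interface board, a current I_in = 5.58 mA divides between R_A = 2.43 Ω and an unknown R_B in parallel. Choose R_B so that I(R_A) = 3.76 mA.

R_B ≈ 5.02 Ω

The fraction through R_A equals R_B/(R_A+R_B).
3.76/5.58 = R_B/(R_A + R_B) → R_B = R_A · (0.6738)/(1 − 0.6738) = 2.43 × 2.066 = 5.020 Ω.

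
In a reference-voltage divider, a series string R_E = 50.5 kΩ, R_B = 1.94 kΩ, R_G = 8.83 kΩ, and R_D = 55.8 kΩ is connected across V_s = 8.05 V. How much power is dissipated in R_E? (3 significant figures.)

ΣR = 117.1 kΩ → I = 8.05/117.1 = 0.06876 mA.
P(R_E) = I²·R_E = (0.06876)² × 50.5 = 0.2388 mW.

P ≈ 0.239 mW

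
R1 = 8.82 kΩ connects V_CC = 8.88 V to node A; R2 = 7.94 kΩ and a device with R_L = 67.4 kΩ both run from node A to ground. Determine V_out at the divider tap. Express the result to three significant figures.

V_out ≈ 3.96 V

R2 ‖ R_L = (7.94 × 67.4)/(7.94 + 67.4) = 7.103 kΩ.
Now apply the divider: V_out = 8.88 × 0.4461 = 3.961 V.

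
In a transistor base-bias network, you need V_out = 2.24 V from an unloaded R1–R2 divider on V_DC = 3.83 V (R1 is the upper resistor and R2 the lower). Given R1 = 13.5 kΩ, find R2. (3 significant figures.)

Required fraction k = V_out/V_DC = 0.5849.
Rearranging, R2 = R1·k/(1−k) = 13.5 × 1.409 = 19.02 kΩ.

R2 ≈ 19.0 kΩ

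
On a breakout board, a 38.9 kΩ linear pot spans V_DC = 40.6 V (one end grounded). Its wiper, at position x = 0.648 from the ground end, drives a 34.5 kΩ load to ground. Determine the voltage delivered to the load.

Lower segment x·R_p = 25.21 kΩ; upper segment (1−x)·R_p = 13.69 kΩ.
Lower segment in parallel with the load: 25.21 ‖ 34.5 = 14.57 kΩ.
Then V_out = V_DC · 14.57/(13.69 + 14.57) = 20.93 V.

V_out ≈ 20.9 V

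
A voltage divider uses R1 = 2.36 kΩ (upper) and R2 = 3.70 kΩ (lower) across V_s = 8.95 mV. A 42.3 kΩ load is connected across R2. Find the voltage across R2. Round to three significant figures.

V_out ≈ 5.28 mV

First combine the lower leg with the load: R2 ‖ R_L = 3.402 kΩ.
Voltage divider with the loaded lower leg: V_out = 8.95 × 3.402/(2.36 + 3.402) = 8.95 × 0.5904 = 5.285 mV.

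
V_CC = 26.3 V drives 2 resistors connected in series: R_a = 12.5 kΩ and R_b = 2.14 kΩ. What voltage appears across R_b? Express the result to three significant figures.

Series total: ΣR = 12.5 + 2.14 = 14.64 kΩ.
Voltage divider: V = V_CC · (2.140 / 14.64) = 26.3 × 0.1462 = 3.844 V.

V ≈ 3.84 V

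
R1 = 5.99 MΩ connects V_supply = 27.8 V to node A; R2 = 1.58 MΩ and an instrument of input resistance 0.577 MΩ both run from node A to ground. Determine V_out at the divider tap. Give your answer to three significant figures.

V_out ≈ 1.83 V

The load sits in parallel with R2, giving an effective lower resistance R2' = R2·R_L/(R2+R_L) = 0.4227 MΩ.
Voltage divider with the loaded lower leg: V_out = 27.8 × 0.4227/(5.99 + 0.4227) = 27.8 × 0.06591 = 1.832 V.
(Unloaded it would be 5.80 V; the load pulls it down.)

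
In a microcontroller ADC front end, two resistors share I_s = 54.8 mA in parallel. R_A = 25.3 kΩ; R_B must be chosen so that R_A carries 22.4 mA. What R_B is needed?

R_B ≈ 17.5 kΩ

The fraction through R_A equals R_B/(R_A+R_B).
With f = 0.4088, R_B = R_A · f/(1−f) = 25.3 × 0.6914 = 17.49 kΩ.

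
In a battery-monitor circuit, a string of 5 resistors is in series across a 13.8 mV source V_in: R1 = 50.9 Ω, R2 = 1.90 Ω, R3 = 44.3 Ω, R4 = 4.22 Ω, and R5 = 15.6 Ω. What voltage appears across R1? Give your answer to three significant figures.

V ≈ 6.01 mV

Series total: ΣR = 50.9 + 1.90 + 44.3 + 4.22 + 15.6 = 116.9 Ω.
Voltage divider: V = V_in · (50.90 / 116.9) = 13.8 × 0.4353 = 6.008 mV.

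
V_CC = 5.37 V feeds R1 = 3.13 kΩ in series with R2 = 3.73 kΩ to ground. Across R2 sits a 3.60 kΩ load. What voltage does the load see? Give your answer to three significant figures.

R2 ‖ R_L = (3.73 × 3.60)/(3.73 + 3.60) = 1.832 kΩ.
Now apply the divider: V_out = 5.37 × 0.3692 = 1.983 V.

V_out ≈ 1.98 V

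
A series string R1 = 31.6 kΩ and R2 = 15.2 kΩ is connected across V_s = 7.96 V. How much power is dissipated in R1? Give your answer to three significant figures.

P ≈ 0.914 mW

The common current is I = 7.96/46.80 = 0.1701 mA.
V(R1) = I·R = 5.375 V; P = V·I = 5.375 × 0.1701 = 0.9142 mW.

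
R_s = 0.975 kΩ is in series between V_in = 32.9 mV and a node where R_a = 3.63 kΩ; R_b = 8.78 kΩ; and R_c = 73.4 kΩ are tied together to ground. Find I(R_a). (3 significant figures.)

Combine the parallel branches: R_p = (1/3.63 + 1/8.78 + 1/73.4)⁻¹ = 2.481 kΩ.
V_A = 32.9 × 2.481/3.456 = 23.62 mV.
Branch current I = V_A/R_a = 23.62/3.63 = 6.507 µA.

I ≈ 6.51 µA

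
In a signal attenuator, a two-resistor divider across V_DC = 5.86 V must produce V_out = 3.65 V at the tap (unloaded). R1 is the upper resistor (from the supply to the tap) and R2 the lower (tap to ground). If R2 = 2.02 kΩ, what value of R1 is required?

The divider ratio is R2/(R1+R2) = 3.65/5.86 = 0.6229.
So R1 = R2 · (V_DC/V_out − 1) = 2.02 × (5.86/3.65 − 1) = 2.02 × 0.6055 = 1.223 kΩ.

R1 ≈ 1.22 kΩ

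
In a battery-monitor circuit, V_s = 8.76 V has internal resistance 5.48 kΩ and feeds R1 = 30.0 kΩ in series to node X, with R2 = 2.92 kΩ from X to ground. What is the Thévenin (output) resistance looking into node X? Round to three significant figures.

R_th ≈ 2.70 kΩ

R1' = 5.48 + 30.0 = 35.48 kΩ (source resistance + R1).
Zeroing V_s shorts the top of R1' to ground, so R_th = R1' ‖ R2 = 2.698 kΩ.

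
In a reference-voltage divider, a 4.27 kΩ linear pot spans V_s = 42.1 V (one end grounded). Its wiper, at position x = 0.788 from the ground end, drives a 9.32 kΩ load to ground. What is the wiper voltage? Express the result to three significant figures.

The pot divides into 0.9052 kΩ above the wiper and 3.365 kΩ below.
Lower segment in parallel with the load: 3.365 ‖ 9.32 = 2.472 kΩ.
V_out = 42.1 × 2.472/(0.9052 + 2.472) = 30.82 V.

V_out ≈ 30.8 V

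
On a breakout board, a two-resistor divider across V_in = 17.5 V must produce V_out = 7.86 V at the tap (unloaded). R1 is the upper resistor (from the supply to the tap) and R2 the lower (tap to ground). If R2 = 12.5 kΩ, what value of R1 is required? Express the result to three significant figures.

R1 ≈ 15.3 kΩ

V_out/V_in = R2/(R1+R2) = 0.4491.
R1 = R2·(1/k − 1) = 12.5 × 1.226 = 15.33 kΩ.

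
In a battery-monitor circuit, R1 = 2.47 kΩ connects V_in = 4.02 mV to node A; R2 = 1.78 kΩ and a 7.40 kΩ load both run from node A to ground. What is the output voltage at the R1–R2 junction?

First combine the lower leg with the load: R2 ‖ R_L = 1.435 kΩ.
Now apply the divider: V_out = 4.02 × 0.3675 = 1.477 mV.

V_out ≈ 1.48 mV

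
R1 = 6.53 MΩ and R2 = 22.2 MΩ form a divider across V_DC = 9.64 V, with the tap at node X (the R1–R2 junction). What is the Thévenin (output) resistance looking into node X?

R_th ≈ 5.05 MΩ

Looking into X with the source shorted: R_th = R1·R2/(R1+R2) = 6.530 × 22.2/28.73 = 5.046 MΩ.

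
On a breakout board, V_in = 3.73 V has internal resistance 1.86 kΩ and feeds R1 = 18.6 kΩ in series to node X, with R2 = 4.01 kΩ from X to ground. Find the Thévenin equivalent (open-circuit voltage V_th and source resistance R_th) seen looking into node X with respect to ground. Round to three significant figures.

R1' = 1.86 + 18.6 = 20.46 kΩ (source resistance + R1).
V_th is the unloaded tap voltage: V_in · R2/(R1'+R2) = 3.73 × 0.1639 = 0.6113 V.
With V_in suppressed (replaced by a short), R_th = R1' ‖ R2 = (20.46 × 4.01)/(20.46 + 4.01) = 3.353 kΩ.

V_th ≈ 0.611 V, R_th ≈ 3.35 kΩ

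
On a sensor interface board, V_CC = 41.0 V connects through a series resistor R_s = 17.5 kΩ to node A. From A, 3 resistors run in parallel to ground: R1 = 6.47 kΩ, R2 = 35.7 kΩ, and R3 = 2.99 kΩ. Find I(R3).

I ≈ 1.36 mA

Equivalent of the parallel group: R_p = 1.934 kΩ.
V_A = 41.0 × 1.934/19.43 = 4.080 V.
Branch current I = V_A/R3 = 4.080/2.99 = 1.365 mA.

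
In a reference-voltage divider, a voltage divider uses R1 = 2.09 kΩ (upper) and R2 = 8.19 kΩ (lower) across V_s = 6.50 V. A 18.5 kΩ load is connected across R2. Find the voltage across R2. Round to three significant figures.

First combine the lower leg with the load: R2 ‖ R_L = 5.677 kΩ.
Now apply the divider: V_out = 6.50 × 0.7309 = 4.751 V.
(Unloaded it would be 5.18 V; the load pulls it down.)

V_out ≈ 4.75 V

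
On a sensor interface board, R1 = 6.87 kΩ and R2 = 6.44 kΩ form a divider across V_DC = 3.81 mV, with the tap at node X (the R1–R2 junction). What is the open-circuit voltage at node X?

V_th ≈ 1.84 mV

With X open, the divider is unloaded: V_th = 3.81 × 6.44/13.31 = 1.843 mV.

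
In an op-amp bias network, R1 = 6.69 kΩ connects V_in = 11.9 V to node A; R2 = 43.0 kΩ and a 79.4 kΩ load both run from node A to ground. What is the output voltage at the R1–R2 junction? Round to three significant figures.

V_out ≈ 9.60 V

The load sits in parallel with R2, giving an effective lower resistance R2' = R2·R_L/(R2+R_L) = 27.89 kΩ.
Then V_out = V_in · R2'/(R1 + R2') = 11.9 × 27.89/34.58 = 9.598 V.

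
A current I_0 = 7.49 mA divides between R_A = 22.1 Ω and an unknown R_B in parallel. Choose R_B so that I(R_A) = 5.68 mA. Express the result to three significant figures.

R_B ≈ 69.4 Ω

Two-branch current divider: I_A = I_0 · R_B/(R_A + R_B).
With f = 0.7583, R_B = R_A · f/(1−f) = 22.1 × 3.138 = 69.35 Ω.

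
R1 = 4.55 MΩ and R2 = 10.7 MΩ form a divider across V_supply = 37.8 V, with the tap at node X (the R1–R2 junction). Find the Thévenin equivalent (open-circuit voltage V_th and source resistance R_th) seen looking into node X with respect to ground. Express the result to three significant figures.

Open-circuit (no load on X): V_th = V_supply · R2/(R1 + R2) = 37.8 × 10.7/(4.550 + 10.7) = 26.52 V.
Looking into X with the source shorted: R_th = R1·R2/(R1+R2) = 4.550 × 10.7/15.25 = 3.192 MΩ.

V_th ≈ 26.5 V, R_th ≈ 3.19 MΩ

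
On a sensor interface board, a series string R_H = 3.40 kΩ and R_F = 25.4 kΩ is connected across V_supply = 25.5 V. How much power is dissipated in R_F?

P ≈ 19.9 mW

ΣR = 28.80 kΩ → I = 25.5/28.80 = 0.8854 mA.
P = I²R = 0.7840 × 25.4 = 19.91 mW.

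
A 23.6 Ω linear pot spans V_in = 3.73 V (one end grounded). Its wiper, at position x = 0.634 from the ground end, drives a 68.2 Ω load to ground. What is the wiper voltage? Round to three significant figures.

V_out ≈ 2.19 V

Lower segment x·R_p = 14.96 Ω; upper segment (1−x)·R_p = 8.638 Ω.
Lower segment in parallel with the load: 14.96 ‖ 68.2 = 12.27 Ω.
Loaded-divider output: V_out = 3.73 × 0.5869 = 2.189 V.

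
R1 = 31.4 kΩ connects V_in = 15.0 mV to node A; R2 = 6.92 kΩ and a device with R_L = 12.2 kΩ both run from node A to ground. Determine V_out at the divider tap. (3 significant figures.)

The load sits in parallel with R2, giving an effective lower resistance R2' = R2·R_L/(R2+R_L) = 4.415 kΩ.
Then V_out = V_in · R2'/(R1 + R2') = 15.0 × 4.415/35.82 = 1.849 mV.

V_out ≈ 1.85 mV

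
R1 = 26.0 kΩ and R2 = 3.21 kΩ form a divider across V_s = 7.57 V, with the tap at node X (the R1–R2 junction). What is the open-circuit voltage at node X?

V_th is the unloaded tap voltage: V_s · R2/(R1+R2) = 7.57 × 0.1099 = 0.8319 V.

V_th ≈ 0.832 V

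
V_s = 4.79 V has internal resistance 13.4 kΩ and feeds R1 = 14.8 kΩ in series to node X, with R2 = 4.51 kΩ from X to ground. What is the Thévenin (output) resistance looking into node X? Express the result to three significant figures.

R1' = 13.4 + 14.8 = 28.20 kΩ (source resistance + R1).
Looking into X with the source shorted: R_th = R1'·R2/(R1'+R2) = 28.20 × 4.51/32.71 = 3.888 kΩ.

R_th ≈ 3.89 kΩ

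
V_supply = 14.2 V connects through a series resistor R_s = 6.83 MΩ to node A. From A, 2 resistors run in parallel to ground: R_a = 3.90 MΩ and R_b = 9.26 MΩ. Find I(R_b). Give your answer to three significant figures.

I ≈ 0.440 µA

Combine the parallel branches: R_p = (1/3.90 + 1/9.26)⁻¹ = 2.744 MΩ.
V_A by voltage divider: V_A = 14.2 × 2.744/(6.83 + 2.744) = 4.070 V.
Branch current I = V_A/R_b = 4.070/9.26 = 0.4395 µA.
(Check via current divider: I_total = 1.483 µA; share G_k/ΣG = 0.2964 → same result.)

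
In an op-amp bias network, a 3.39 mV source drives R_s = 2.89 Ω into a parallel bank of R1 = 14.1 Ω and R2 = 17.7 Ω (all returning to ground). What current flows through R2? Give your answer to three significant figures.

I ≈ 0.140 mA

Equivalent of the parallel group: R_p = 7.848 Ω.
Node voltage V_A = V_CC · R_p/(R_s + R_p) = 3.39 × 0.7309 = 2.478 mV.
Branch current I = V_A/R2 = 2.478/17.7 = 0.1400 mA.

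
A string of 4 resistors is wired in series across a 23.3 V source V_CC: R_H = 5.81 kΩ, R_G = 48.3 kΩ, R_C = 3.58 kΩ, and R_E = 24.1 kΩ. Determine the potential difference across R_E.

Series total: ΣR = 5.81 + 48.3 + 3.58 + 24.1 = 81.79 kΩ.
Voltage divider: V = V_CC · (24.10 / 81.79) = 23.3 × 0.2947 = 6.866 V.

V ≈ 6.87 V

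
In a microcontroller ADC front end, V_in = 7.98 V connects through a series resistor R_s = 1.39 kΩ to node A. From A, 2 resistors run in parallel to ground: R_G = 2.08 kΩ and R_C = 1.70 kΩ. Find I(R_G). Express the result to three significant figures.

Equivalent of the parallel group: R_p = 0.9354 kΩ.
V_A = 7.98 × 0.9354/2.325 = 3.210 V.
Branch current I = V_A/R_G = 3.210/2.08 = 1.543 mA.

I ≈ 1.54 mA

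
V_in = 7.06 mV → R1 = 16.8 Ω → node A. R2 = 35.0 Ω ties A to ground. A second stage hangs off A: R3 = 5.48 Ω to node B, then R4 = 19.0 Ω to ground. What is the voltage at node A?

The second stage (R3 + R4 = 24.48 Ω) loads node A in parallel with R2.
Effective lower resistance at A: R2 ‖ 24.48 = 14.40 Ω.
So V_A = 7.06 × 0.4616 = 3.259 mV.

V_A ≈ 3.26 mV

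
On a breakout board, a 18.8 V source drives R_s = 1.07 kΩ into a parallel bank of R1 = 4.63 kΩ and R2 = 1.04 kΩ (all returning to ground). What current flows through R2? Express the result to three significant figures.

Combine the parallel branches: R_p = (1/4.63 + 1/1.04)⁻¹ = 0.8492 kΩ.
V_A by voltage divider: V_A = 18.8 × 0.8492/(1.07 + 0.8492) = 8.319 V.
I(R2) = V_A / R2 = 8.319/1.04 = 7.999 mA.

I ≈ 8.00 mA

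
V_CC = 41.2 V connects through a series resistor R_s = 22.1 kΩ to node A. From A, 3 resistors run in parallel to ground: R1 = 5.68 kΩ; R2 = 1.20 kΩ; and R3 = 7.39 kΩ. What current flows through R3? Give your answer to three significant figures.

I ≈ 0.212 mA

Combine the parallel branches: R_p = (1/5.68 + 1/1.20 + 1/7.39)⁻¹ = 0.8736 kΩ.
Node voltage V_A = V_CC · R_p/(R_s + R_p) = 41.2 × 0.03803 = 1.567 V.
I(R3) = V_A / R3 = 1.567/7.39 = 0.2120 mA.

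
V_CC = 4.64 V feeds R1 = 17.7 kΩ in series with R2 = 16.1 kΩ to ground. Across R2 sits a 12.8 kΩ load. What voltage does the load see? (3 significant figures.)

R2 ‖ R_L = (16.1 × 12.8)/(16.1 + 12.8) = 7.131 kΩ.
Now apply the divider: V_out = 4.64 × 0.2872 = 1.332 V.
(Unloaded it would be 2.21 V; the load pulls it down.)

V_out ≈ 1.33 V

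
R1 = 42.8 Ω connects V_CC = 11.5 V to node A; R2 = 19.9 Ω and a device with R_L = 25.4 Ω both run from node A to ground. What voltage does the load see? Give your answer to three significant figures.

First combine the lower leg with the load: R2 ‖ R_L = 11.16 Ω.
Now apply the divider: V_out = 11.5 × 0.2068 = 2.378 V.

V_out ≈ 2.38 V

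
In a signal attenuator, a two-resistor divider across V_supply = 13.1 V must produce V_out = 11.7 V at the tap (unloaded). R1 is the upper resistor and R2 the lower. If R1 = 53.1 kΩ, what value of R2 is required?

V_out/V_supply = R2/(R1+R2) = 0.8931.
R2 = R1 · 0.8931/(1 − 0.8931) = 443.8 kΩ.

R2 ≈ 444 kΩ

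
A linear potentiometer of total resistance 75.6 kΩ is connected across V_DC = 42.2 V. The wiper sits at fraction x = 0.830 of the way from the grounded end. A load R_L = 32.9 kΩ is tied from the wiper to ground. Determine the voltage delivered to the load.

The pot divides into 12.85 kΩ above the wiper and 62.75 kΩ below.
R_L loads the lower segment: effective lower R = 21.58 kΩ.
Then V_out = V_DC · 21.58/(12.85 + 21.58) = 26.45 V.

V_out ≈ 26.5 V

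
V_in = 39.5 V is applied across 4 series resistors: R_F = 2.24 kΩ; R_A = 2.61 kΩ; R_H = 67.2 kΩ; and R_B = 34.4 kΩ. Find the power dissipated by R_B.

P ≈ 4.74 mW

Series current I = V_in/ΣR = 39.5/106.5 = 0.3711 mA.
P(R_B) = I²·R_B = (0.3711)² × 34.4 = 4.737 mW.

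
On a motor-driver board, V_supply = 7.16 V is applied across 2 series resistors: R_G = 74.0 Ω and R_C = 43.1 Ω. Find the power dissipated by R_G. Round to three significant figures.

P ≈ 0.277 W

Series current I = V_supply/ΣR = 7.16/117.1 = 0.06114 A.
V(R_G) = I·R = 4.525 V; P = V·I = 4.525 × 0.06114 = 0.2767 W.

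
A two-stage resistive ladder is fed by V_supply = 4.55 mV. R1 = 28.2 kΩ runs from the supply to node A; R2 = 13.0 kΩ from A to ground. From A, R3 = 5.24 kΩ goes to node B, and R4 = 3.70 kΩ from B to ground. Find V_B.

Node A sees R2 in parallel with the series input of stage 2, R3 + R4 = 8.940 kΩ.
R2 ‖ (R3+R4) = 5.297 kΩ.
First divider: V_A = V_supply · 5.297/(28.2 + 5.297) = 0.7195 mV.
Stage 2 is unloaded, so V_B = V_A · R4/(R3+R4) = 0.7195 × 3.70/8.940 = 0.2978 mV.

V_B ≈ 0.298 mV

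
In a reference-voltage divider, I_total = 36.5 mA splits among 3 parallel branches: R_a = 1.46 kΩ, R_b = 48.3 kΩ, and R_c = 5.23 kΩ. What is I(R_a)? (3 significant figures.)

Conductances: ΣG = 1/1.46 + 1/48.3 + 1/5.23 = 0.8968 (1/kΩ).
R_a takes the fraction G_k/ΣG = 0.6849/0.8968 = 0.7637, so I = 36.5 × 0.7637 = 27.88 mA.

I ≈ 27.9 mA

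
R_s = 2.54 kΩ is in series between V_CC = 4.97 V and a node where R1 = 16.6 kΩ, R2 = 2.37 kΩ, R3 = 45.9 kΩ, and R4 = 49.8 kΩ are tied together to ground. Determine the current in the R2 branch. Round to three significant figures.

Equivalent of the parallel group: R_p = 1.908 kΩ.
Node voltage V_A = V_CC · R_p/(R_s + R_p) = 4.97 × 0.4290 = 2.132 V.
Branch current I = V_A/R2 = 2.132/2.37 = 0.8996 mA.

I ≈ 0.900 mA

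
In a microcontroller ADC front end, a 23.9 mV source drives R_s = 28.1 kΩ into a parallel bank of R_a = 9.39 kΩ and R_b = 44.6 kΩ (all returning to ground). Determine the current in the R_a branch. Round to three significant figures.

I ≈ 0.551 µA

Combine the parallel branches: R_p = (1/9.39 + 1/44.6)⁻¹ = 7.757 kΩ.
Node voltage V_A = V_CC · R_p/(R_s + R_p) = 23.9 × 0.2163 = 5.170 mV.
Branch current I = V_A/R_a = 5.170/9.39 = 0.5506 µA.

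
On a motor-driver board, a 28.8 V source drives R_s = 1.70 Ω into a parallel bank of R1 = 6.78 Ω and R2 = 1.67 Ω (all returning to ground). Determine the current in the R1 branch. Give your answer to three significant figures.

I ≈ 1.87 A

Parallel bank: R_p = 1/(1/6.78 + 1/1.67) = 1.340 Ω.
Node voltage V_A = V_supply · R_p/(R_s + R_p) = 28.8 × 0.4408 = 12.69 V.
I(R1) = V_A / R1 = 12.69/6.78 = 1.872 A.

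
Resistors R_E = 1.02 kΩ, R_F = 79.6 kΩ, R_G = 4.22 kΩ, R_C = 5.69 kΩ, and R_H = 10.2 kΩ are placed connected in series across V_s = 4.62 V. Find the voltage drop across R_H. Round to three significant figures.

Series total: ΣR = 1.02 + 79.6 + 4.22 + 5.69 + 10.2 = 100.7 kΩ.
By the voltage-divider rule, V = 4.62 × 10.20/100.7 = 0.4678 V.

V ≈ 0.468 V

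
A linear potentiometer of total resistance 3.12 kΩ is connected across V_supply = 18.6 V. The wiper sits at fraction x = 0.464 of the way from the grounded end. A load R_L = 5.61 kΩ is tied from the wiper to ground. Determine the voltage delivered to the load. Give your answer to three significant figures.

The pot divides into 1.672 kΩ above the wiper and 1.448 kΩ below.
(x·R_p) ‖ R_L = 1.151 kΩ.
Loaded-divider output: V_out = 18.6 × 0.4076 = 7.582 V.

V_out ≈ 7.58 V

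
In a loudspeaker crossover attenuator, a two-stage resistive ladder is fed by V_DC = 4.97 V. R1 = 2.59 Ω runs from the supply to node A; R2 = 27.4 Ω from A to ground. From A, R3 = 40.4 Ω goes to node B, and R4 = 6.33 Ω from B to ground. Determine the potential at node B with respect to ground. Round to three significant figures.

Node A sees R2 in parallel with the series input of stage 2, R3 + R4 = 46.73 Ω.
R2 ‖ (R3+R4) = 17.27 Ω.
V_A = 4.97 × 17.27/(2.59 + 17.27) = 4.322 V.
Then the unloaded second divider: V_B = V_A × R4/(R3+R4) = 4.322 × 0.1355 = 0.5854 V.

V_B ≈ 0.585 V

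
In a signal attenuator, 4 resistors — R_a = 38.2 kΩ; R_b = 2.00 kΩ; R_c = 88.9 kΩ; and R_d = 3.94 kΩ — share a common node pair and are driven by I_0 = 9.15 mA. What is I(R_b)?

Conductances: ΣG = 1/38.2 + 1/2.00 + 1/88.9 + 1/3.94 = 0.7912 (1/kΩ).
Current divider: I(R_b) = I_0 · G_k/ΣG = 9.15 × (0.5000/0.7912) = 9.15 × 0.6319 = 5.782 mA.

I ≈ 5.78 mA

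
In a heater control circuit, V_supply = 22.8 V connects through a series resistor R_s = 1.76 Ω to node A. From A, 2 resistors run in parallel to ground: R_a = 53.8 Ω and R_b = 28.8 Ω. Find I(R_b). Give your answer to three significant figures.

I ≈ 0.724 A

Equivalent of the parallel group: R_p = 18.76 Ω.
Node voltage V_A = V_supply · R_p/(R_s + R_p) = 22.8 × 0.9142 = 20.84 V.
I(R_b) = V_A / R_b = 20.84/28.8 = 0.7238 A.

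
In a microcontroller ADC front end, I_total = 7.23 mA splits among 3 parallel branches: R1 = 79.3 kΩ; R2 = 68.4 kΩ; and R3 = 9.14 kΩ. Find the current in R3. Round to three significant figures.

I ≈ 5.79 mA

ΣG = 1/79.3 + 1/68.4 + 1/9.14 = 0.1366.
Current divider: I(R3) = I_total · G_k/ΣG = 7.23 × (0.1094/0.1366) = 7.23 × 0.8007 = 5.789 mA.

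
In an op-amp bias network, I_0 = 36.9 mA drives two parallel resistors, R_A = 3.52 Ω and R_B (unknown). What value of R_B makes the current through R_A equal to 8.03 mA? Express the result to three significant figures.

R_B ≈ 0.979 Ω

Two-branch current divider: I_A = I_0 · R_B/(R_A + R_B).
8.03/36.9 = R_B/(R_A + R_B) → R_B = R_A · (0.2176)/(1 − 0.2176) = 3.52 × 0.2781 = 0.9791 Ω.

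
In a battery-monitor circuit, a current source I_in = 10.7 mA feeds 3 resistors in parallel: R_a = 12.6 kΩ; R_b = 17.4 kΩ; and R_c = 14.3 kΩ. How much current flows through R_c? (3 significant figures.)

I ≈ 3.62 mA

Total conductance ΣG = 1/12.6 + 1/17.4 + 1/14.3 = 0.2068 (units of 1/kΩ).
Current divider: I(R_c) = I_in · G_k/ΣG = 10.7 × (0.06993/0.2068) = 10.7 × 0.3382 = 3.619 mA.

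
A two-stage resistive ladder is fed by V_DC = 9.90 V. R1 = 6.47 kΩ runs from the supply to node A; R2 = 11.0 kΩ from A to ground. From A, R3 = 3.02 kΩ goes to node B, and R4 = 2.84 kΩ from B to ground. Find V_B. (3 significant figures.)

The second stage (R3 + R4 = 5.860 kΩ) loads node A in parallel with R2.
R2 ‖ (R3+R4) = 3.823 kΩ.
First divider: V_A = V_DC · 3.823/(6.47 + 3.823) = 3.677 V.
Then the unloaded second divider: V_B = V_A × R4/(R3+R4) = 3.677 × 0.4846 = 1.782 V.

V_B ≈ 1.78 V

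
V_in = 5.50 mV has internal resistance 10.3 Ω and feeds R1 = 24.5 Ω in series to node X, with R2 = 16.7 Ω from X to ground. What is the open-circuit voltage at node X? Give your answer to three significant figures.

V_th ≈ 1.78 mV

R1' = 10.3 + 24.5 = 34.80 Ω (source resistance + R1).
With X open, the divider is unloaded: V_th = 5.50 × 16.7/51.50 = 1.783 mV.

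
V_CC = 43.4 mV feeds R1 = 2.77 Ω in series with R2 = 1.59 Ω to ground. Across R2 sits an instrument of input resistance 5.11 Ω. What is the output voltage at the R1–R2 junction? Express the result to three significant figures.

V_out ≈ 13.2 mV

R2 ‖ R_L = (1.59 × 5.11)/(1.59 + 5.11) = 1.213 Ω.
Now apply the divider: V_out = 43.4 × 0.3045 = 13.21 mV.
(Unloaded it would be 15.8 mV; the load pulls it down.)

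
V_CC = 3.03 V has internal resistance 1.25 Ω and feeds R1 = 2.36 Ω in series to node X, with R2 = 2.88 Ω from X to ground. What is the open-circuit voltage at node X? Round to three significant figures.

V_th ≈ 1.34 V

R1' = 1.25 + 2.36 = 3.610 Ω (source resistance + R1).
V_th is the unloaded tap voltage: V_CC · R2/(R1'+R2) = 3.03 × 0.4438 = 1.345 V.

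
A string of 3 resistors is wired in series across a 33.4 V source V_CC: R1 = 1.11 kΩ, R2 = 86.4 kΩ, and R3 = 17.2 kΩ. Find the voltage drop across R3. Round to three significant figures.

V ≈ 5.49 V

Total series resistance ΣR = 1.11 + 86.4 + 17.2 = 104.7 kΩ.
By the voltage-divider rule, V = 33.4 × 17.20/104.7 = 5.486 V.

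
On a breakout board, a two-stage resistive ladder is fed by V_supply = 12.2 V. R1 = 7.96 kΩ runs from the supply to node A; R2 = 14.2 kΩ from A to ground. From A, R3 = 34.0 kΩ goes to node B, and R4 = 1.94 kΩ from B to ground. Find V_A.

V_A ≈ 6.85 V

The second stage (R3 + R4 = 35.94 kΩ) loads node A in parallel with R2.
R2 ‖ (R3+R4) = 10.18 kΩ.
So V_A = 12.2 × 0.5612 = 6.846 V.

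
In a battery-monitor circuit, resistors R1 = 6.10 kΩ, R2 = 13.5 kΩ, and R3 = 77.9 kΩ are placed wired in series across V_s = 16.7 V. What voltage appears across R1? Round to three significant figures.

V ≈ 1.04 V

Total series resistance ΣR = 6.10 + 13.5 + 77.9 = 97.50 kΩ.
V = V_s · R/ΣR = 16.7 × 0.06256 = 1.045 V.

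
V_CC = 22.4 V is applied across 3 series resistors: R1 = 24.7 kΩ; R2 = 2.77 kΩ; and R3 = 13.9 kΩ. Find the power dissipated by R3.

ΣR = 41.37 kΩ → I = 22.4/41.37 = 0.5415 mA.
V(R3) = I·R = 7.526 V; P = V·I = 7.526 × 0.5415 = 4.075 mW.

P ≈ 4.08 mW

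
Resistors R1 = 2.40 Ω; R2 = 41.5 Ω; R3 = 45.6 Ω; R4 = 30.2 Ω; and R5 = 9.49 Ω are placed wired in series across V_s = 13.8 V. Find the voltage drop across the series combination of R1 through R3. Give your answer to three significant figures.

V ≈ 9.56 V

Series total: ΣR = 2.40 + 41.5 + 45.6 + 30.2 + 9.49 = 129.2 Ω.
R_{R1..R3} = 2.40 + 41.5 + 45.6 = 89.50 Ω.
By the voltage-divider rule, V = 13.8 × 89.50/129.2 = 9.560 V.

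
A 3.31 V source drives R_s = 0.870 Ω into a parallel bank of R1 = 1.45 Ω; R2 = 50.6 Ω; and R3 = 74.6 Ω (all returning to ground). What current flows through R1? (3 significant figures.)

Parallel bank: R_p = 1/(1/1.45 + 1/50.6 + 1/74.6) = 1.383 Ω.
V_A by voltage divider: V_A = 3.31 × 1.383/(0.870 + 1.383) = 2.032 V.
Branch current I = V_A/R1 = 2.032/1.45 = 1.401 A.

I ≈ 1.40 A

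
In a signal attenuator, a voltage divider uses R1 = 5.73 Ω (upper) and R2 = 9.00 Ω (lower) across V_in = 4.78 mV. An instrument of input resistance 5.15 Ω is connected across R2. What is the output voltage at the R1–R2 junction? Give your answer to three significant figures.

First combine the lower leg with the load: R2 ‖ R_L = 3.276 Ω.
Voltage divider with the loaded lower leg: V_out = 4.78 × 3.276/(5.73 + 3.276) = 4.78 × 0.3637 = 1.739 mV.
(Unloaded it would be 2.92 mV; the load pulls it down.)

V_out ≈ 1.74 mV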